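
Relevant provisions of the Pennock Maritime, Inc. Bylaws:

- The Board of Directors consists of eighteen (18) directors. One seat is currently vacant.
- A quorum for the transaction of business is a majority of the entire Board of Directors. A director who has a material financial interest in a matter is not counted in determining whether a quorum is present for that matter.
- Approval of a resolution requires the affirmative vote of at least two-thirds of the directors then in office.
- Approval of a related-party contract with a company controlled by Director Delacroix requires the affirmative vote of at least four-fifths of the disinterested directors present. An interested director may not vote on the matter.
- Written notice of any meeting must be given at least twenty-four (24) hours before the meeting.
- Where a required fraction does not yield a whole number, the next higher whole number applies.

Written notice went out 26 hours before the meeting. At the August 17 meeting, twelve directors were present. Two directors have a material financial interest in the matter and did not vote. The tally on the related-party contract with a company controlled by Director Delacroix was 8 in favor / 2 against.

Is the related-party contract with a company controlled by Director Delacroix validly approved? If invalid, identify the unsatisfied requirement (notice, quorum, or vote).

Valid — all requirements satisfied.

Notice: 26 hours given; 24 required (26 ≥ 24). Satisfied.
Quorum: 12 present, but the 2 interested directors do not count, leaving 10. Quorum is 10. Satisfied.
Vote: the related-party contract with a company controlled by Director Delacroix requires four-fifths of the disinterested directors present (12 − 2 = 10). 4/5 of 10 = 8, so 8 affirmative votes are needed; 8 voted in favor. Satisfied.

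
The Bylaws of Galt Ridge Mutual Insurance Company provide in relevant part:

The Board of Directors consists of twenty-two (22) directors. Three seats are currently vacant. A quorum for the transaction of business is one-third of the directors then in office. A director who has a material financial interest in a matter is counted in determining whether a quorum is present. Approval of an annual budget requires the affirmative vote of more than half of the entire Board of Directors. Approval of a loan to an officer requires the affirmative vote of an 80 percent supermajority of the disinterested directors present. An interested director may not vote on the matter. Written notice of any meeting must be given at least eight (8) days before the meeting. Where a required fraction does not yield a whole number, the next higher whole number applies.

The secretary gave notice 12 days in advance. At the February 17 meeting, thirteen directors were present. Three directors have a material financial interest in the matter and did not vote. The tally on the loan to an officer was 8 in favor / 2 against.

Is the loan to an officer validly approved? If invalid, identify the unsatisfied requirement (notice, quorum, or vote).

Notice: 12 days given; 8 required (12 ≥ 8). Satisfied.
Quorum: 13 present (interested directors count toward quorum); quorum is 7. Satisfied.
Vote: the loan to an officer requires four-fifths of the disinterested directors present (13 − 3 = 10). 4/5 of 10 = 8, so 8 affirmative votes are needed; 8 voted in favor. Satisfied.

Valid — all requirements satisfied.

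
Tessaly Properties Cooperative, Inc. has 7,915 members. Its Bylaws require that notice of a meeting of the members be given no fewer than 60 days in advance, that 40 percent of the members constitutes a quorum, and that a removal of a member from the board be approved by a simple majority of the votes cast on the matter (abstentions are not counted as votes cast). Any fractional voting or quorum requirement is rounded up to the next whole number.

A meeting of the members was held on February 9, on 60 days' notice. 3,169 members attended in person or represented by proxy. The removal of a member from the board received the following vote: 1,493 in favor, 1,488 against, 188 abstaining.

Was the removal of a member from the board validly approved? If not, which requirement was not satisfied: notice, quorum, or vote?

Notice: 60 days given; 60 required. Satisfied.
Quorum: 40% of 7,915 = 3,166; 3,169 present. Satisfied.
Vote: requires a majority of the votes cast (3,169 − 188 abstaining = 2,981); a majority of 2981 is 1491, so 1,491 needed; 1,493 in favor. Satisfied.

Valid — all requirements satisfied.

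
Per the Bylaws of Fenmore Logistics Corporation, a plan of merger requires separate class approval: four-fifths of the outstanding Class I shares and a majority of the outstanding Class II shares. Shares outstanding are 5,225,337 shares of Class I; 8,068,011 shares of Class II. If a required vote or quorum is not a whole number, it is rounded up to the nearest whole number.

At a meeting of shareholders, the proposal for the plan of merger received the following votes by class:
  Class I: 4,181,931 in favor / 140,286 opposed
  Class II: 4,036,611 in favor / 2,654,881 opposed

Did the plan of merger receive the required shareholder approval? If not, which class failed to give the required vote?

Approved — every class gave the required vote.

Class I: 4/5 of 5225337 = 4180269.60, rounded up to 4180270; 4,180,270 required, 4,181,931 in favor — approved.
Class II: a majority of 8068011 is 4034006; 4,034,006 required, 4,036,611 in favor — approved.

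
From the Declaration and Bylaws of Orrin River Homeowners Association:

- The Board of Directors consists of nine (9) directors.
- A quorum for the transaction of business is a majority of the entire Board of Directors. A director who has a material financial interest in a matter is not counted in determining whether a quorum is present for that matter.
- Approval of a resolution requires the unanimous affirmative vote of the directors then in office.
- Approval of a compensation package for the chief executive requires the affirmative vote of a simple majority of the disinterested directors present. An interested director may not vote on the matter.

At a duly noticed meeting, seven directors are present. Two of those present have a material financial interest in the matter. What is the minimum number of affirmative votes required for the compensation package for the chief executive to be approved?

3

The compensation package for the chief executive requires a majority of the disinterested directors present (7 − 2 = 5).
A majority of 5 is 3.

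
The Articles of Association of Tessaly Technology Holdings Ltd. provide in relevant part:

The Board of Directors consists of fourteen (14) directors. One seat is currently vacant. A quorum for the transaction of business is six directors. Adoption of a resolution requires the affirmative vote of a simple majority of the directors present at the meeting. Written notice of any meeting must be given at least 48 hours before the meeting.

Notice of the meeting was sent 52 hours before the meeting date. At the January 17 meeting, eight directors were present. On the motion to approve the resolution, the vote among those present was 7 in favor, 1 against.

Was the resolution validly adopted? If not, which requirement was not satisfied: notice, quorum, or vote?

Notice: 52 hours given; 48 required (52 ≥ 48). Satisfied.
Quorum: 8 present; quorum is 6. Satisfied.
Vote: the resolution requires a majority of the directors present (8). A majority of 8 is 5, so 5 affirmative votes are needed; 7 voted in favor. Satisfied.

Valid — all requirements satisfied.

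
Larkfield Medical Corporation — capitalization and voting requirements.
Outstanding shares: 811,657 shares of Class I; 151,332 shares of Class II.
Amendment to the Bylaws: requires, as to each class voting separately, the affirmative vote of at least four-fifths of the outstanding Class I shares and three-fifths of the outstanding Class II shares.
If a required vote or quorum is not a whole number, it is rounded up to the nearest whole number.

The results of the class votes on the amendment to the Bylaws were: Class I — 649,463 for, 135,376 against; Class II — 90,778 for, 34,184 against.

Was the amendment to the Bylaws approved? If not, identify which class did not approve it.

Not approved — the Class II shares did not give the required vote.

Class I: 4/5 of 811657 = 649325.60, rounded up to 649326; 649,326 required, 649,463 in favor — approved.
Class II: 3/5 of 151332 = 90799.20, rounded up to 90800; 90,800 required, 90,778 in favor — not approved.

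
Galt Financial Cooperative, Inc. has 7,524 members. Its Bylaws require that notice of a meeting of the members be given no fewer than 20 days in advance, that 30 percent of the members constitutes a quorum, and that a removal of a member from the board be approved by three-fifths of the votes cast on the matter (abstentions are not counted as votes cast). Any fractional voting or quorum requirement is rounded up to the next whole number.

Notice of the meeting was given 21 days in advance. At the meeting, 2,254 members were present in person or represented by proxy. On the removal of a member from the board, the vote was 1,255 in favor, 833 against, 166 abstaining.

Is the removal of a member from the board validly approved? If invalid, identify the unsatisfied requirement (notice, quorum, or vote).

Notice: 21 days given; 20 required. Satisfied.
Quorum: 30% of 7,524 = 2,257.20, rounded up to 2,258; 2,254 present. Not satisfied.
Vote: requires three-fifths of the votes cast (2,254 − 166 abstaining = 2,088); 3/5 of 2088 = 1252.80, rounded up to 1253, so 1,253 needed; 1,255 in favor. Satisfied.

Invalid — quorum requirement not satisfied.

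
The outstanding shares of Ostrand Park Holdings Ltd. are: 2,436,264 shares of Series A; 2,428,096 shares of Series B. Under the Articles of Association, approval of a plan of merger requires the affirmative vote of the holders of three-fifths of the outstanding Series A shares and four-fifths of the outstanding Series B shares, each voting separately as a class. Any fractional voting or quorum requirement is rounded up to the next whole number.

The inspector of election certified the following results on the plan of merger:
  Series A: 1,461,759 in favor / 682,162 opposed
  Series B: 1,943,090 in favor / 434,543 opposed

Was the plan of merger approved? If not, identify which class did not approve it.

Approved — every class gave the required vote.

Series A: 3/5 of 2436264 = 1461758.40, rounded up to 1461759; 1,461,759 required, 1,461,759 in favor — approved.
Series B: 4/5 of 2428096 = 1942476.80, rounded up to 1942477; 1,942,477 required, 1,943,090 in favor — approved.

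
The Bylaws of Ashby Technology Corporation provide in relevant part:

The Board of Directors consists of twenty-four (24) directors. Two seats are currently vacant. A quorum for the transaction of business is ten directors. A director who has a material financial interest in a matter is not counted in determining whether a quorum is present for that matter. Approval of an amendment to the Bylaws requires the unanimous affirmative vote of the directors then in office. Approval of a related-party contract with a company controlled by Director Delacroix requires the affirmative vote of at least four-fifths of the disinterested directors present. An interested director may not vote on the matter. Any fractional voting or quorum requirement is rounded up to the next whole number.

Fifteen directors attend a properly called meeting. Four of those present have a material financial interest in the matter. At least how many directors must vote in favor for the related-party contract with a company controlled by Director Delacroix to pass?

The related-party contract with a company controlled by Director Delacroix requires four-fifths of the disinterested directors present (15 − 4 = 11).
4/5 of 11 = 8.80, rounded up to 9.

9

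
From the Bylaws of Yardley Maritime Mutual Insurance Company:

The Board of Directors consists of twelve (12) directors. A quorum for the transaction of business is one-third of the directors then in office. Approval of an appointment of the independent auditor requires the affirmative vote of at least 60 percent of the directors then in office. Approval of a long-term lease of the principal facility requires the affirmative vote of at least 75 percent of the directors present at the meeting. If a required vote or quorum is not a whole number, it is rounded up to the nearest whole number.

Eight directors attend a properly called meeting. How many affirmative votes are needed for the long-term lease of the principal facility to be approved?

The long-term lease of the principal facility requires three-fourths of the directors present (8).
3/4 of 8 = 6.

6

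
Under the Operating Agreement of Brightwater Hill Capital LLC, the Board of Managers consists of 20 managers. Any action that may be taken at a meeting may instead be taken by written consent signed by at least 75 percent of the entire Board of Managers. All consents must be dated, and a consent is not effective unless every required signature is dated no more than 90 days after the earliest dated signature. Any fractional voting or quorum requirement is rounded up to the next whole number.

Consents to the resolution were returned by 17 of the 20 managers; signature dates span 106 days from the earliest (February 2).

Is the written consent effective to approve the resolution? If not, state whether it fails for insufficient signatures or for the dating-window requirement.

Signatures required: at least 75 percent of 20 — 3/4 of 20 = 15, so 15 needed; 17 signed. Sufficient.
Dating window: the latest signature is 106 days after the earliest; the limit is 90 days. Outside the window.

Not effective — dating-window requirement not satisfied.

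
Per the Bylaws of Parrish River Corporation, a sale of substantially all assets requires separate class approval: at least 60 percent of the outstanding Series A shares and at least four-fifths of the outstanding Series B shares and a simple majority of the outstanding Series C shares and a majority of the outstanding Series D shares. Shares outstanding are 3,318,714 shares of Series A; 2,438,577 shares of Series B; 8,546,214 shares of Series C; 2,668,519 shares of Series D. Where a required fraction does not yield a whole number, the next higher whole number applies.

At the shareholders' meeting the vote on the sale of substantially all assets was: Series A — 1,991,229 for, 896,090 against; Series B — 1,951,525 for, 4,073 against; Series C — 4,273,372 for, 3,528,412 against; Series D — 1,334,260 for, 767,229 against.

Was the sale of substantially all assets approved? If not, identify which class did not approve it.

Approved — every class gave the required vote.

Series A: 3/5 of 3318714 = 1991228.40, rounded up to 1991229; 1,991,229 required, 1,991,229 in favor — approved.
Series B: 4/5 of 2438577 = 1950861.60, rounded up to 1950862; 1,950,862 required, 1,951,525 in favor — approved.
Series C: a majority of 8546214 is 4273108; 4,273,108 required, 4,273,372 in favor — approved.
Series D: a majority of 2668519 is 1334260; 1,334,260 required, 1,334,260 in favor — approved.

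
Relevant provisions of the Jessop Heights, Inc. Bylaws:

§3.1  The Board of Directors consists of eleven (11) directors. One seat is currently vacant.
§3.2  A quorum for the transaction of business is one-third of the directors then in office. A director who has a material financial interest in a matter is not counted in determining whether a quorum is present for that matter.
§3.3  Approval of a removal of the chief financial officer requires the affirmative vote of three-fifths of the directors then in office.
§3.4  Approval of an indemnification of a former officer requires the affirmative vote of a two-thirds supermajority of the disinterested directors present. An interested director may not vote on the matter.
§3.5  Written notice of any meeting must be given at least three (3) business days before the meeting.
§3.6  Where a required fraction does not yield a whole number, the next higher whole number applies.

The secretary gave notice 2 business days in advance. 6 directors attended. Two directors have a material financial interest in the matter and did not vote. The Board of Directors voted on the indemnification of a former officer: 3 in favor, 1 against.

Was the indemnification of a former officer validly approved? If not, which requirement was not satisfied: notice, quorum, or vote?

Invalid — notice requirement not satisfied.

Notice: 2 business days given; 3 required (2 < 3). Not satisfied.
Quorum: 6 present, but the 2 interested directors do not count, leaving 4. Quorum is 4. Satisfied.
Vote: the indemnification of a former officer requires two-thirds of the disinterested directors present (6 − 2 = 4). 2/3 of 4 = 2.67, rounded up to 3, so 3 affirmative votes are needed; 3 voted in favor. Satisfied.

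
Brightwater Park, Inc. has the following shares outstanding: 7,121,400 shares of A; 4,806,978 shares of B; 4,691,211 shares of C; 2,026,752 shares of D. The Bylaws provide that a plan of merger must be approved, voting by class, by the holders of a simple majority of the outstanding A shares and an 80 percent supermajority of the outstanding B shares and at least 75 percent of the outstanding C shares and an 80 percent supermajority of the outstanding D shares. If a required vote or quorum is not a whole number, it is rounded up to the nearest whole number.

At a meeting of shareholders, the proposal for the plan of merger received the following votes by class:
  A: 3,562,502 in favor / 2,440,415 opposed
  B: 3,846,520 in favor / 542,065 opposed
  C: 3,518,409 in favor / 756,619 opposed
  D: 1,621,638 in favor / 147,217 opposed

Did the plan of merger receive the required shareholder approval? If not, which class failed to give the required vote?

Approved — every class gave the required vote.

A: a majority of 7121400 is 3560701; 3,560,701 required, 3,562,502 in favor — approved.
B: 4/5 of 4806978 = 3845582.40, rounded up to 3845583; 3,845,583 required, 3,846,520 in favor — approved.
C: 3/4 of 4691211 = 3518408.25, rounded up to 3518409; 3,518,409 required, 3,518,409 in favor — approved.
D: 4/5 of 2026752 = 1621401.60, rounded up to 1621402; 1,621,402 required, 1,621,638 in favor — approved.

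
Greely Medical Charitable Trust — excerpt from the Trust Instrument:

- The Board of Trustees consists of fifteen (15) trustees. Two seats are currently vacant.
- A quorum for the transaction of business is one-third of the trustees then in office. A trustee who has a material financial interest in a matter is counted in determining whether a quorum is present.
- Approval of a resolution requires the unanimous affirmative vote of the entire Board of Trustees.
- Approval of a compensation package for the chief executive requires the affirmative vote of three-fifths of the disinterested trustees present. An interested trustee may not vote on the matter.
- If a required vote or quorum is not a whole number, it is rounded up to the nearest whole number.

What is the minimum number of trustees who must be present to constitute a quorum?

1/3 of 13 = 4.33, rounded up to 5.

5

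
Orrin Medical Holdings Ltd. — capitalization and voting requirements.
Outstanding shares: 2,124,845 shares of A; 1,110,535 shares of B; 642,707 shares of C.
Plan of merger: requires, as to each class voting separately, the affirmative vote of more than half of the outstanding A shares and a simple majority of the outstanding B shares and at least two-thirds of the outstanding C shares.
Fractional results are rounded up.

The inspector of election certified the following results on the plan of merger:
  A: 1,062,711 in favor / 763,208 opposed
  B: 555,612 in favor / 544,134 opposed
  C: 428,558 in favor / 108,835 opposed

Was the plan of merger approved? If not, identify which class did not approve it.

Approved — every class gave the required vote.

A: a majority of 2124845 is 1062423; 1,062,423 required, 1,062,711 in favor — approved.
B: a majority of 1110535 is 555268; 555,268 required, 555,612 in favor — approved.
C: 2/3 of 642707 = 428471.33, rounded up to 428472; 428,472 required, 428,558 in favor — approved.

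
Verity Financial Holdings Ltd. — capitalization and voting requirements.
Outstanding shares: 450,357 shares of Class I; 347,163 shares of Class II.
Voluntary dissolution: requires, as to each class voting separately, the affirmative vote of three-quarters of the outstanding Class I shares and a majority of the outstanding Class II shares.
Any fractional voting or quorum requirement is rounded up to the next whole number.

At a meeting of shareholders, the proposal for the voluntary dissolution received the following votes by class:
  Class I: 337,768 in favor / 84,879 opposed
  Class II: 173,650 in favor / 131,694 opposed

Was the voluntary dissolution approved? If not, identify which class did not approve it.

Class I: 3/4 of 450357 = 337767.75, rounded up to 337768; 337,768 required, 337,768 in favor — approved.
Class II: a majority of 347163 is 173582; 173,582 required, 173,650 in favor — approved.

Approved — every class gave the required vote.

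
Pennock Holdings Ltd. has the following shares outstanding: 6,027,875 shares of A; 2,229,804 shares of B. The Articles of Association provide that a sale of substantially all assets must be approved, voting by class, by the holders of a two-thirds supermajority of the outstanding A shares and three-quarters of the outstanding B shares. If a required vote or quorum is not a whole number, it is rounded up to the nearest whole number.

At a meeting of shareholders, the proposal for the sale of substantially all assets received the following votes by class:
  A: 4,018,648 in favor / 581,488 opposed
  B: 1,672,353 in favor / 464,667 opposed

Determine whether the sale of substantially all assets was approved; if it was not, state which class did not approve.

A: 2/3 of 6027875 = 4018583.33, rounded up to 4018584; 4,018,584 required, 4,018,648 in favor — approved.
B: 3/4 of 2229804 = 1672353; 1,672,353 required, 1,672,353 in favor — approved.

Approved — every class gave the required vote.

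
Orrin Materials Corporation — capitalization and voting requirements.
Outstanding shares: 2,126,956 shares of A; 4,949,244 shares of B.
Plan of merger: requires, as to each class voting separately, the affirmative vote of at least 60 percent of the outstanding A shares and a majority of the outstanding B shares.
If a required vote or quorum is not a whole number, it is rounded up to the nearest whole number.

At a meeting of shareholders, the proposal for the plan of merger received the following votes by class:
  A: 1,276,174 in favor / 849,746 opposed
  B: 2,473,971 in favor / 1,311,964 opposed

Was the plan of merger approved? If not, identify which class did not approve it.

A: 3/5 of 2126956 = 1276173.60, rounded up to 1276174; 1,276,174 required, 1,276,174 in favor — approved.
B: a majority of 4949244 is 2474623; 2,474,623 required, 2,473,971 in favor — not approved.

Not approved — the B shares did not give the required vote.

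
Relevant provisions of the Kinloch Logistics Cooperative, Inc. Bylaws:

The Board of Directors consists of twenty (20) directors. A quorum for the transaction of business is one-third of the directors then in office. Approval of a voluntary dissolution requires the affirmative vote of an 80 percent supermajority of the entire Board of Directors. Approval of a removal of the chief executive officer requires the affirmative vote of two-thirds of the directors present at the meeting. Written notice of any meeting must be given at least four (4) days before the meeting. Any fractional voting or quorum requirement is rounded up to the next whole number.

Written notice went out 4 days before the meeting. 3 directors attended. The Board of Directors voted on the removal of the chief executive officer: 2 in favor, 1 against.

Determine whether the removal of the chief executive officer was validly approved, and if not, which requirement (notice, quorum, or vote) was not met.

Notice: 4 days given; 4 required (4 ≥ 4). Satisfied.
Quorum: 3 present; quorum is 7. Not satisfied.
Vote: the removal of the chief executive officer requires two-thirds of the directors present (3). 2/3 of 3 = 2, so 2 affirmative votes are needed; 2 voted in favor. Satisfied. (Moot — without a quorum no business can be validly transacted.)

Invalid — quorum requirement not satisfied.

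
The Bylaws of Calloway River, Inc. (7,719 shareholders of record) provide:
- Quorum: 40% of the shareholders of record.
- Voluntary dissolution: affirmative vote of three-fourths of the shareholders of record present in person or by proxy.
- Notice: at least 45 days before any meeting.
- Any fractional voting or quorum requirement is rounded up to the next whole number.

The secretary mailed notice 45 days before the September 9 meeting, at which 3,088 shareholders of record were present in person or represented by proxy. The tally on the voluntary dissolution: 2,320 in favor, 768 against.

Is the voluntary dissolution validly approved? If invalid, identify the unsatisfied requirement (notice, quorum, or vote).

Valid — all requirements satisfied.

Notice: 45 days given; 45 required. Satisfied.
Quorum: 40% of 7,719 = 3,087.60, rounded up to 3,088; 3,088 present. Satisfied.
Vote: requires three-fourths of those present (3,088); 3/4 of 3088 = 2316, so 2,316 needed; 2,320 in favor. Satisfied.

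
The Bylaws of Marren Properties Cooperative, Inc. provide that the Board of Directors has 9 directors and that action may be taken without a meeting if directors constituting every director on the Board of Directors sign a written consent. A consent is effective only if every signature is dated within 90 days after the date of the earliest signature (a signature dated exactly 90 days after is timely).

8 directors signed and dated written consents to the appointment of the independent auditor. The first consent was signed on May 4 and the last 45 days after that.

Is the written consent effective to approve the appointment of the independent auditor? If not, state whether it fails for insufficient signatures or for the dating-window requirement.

Signatures required: the unanimous vote of 9 — unanimous means all 9, so 9 needed; 8 signed. Insufficient.
Dating window: the latest signature is 45 days after the earliest; the limit is 90 days. Within the window.

Not effective — insufficient signatures.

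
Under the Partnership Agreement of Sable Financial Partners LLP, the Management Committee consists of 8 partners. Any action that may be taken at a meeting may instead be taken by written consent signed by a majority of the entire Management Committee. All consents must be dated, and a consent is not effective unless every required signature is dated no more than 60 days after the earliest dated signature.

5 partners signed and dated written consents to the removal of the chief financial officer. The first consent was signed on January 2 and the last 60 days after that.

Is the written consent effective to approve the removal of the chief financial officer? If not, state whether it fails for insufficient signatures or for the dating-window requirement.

Effective — both the signature and dating-window requirements are satisfied.

Signatures required: a majority of 8 — a majority of 8 is 5, so 5 needed; 5 signed. Sufficient.
Dating window: the latest signature is 60 days after the earliest; the limit is 60 days. Within the window.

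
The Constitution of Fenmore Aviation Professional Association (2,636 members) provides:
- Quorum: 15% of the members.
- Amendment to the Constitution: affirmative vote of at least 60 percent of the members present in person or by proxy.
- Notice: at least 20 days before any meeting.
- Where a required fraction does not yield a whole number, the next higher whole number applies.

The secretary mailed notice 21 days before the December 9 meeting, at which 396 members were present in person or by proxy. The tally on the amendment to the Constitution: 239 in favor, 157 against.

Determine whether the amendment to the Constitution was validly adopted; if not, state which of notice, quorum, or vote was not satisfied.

Notice: 21 days given; 20 required. Satisfied.
Quorum: 15% of 2,636 = 395.40, rounded up to 396; 396 present. Satisfied.
Vote: requires three-fifths of those present (396); 3/5 of 396 = 237.60, rounded up to 238, so 238 needed; 239 in favor. Satisfied.

Valid — all requirements satisfied.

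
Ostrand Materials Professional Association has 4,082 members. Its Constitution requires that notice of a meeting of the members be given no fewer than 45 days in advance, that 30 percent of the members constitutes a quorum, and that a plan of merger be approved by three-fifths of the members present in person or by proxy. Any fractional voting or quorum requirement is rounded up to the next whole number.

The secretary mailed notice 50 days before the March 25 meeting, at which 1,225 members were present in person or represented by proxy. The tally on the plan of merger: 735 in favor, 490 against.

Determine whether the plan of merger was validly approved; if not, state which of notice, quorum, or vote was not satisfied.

Valid — all requirements satisfied.

Notice: 50 days given; 45 required. Satisfied.
Quorum: 30% of 4,082 = 1,224.60, rounded up to 1,225; 1,225 present. Satisfied.
Vote: requires three-fifths of those present (1,225); 3/5 of 1225 = 735, so 735 needed; 735 in favor. Satisfied.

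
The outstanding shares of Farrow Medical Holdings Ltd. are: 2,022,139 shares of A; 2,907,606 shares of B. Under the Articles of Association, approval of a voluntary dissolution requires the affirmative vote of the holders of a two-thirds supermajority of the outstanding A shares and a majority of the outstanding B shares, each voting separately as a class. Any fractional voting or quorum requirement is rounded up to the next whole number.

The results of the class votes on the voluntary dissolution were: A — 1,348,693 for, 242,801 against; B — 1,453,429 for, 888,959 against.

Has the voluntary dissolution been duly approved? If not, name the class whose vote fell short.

Not approved — the B shares did not give the required vote.

A: 2/3 of 2022139 = 1348092.67, rounded up to 1348093; 1,348,093 required, 1,348,693 in favor — approved.
B: a majority of 2907606 is 1453804; 1,453,804 required, 1,453,429 in favor — not approved.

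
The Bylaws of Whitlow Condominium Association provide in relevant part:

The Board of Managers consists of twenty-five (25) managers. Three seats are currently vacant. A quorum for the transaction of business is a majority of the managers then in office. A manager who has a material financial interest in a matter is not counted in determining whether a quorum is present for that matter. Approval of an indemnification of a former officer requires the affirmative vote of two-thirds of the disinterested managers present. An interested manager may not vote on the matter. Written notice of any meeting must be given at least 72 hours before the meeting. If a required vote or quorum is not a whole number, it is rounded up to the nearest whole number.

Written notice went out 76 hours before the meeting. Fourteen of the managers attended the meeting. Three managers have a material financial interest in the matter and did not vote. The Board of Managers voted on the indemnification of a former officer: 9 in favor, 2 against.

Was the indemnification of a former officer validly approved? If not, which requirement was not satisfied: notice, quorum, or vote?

Invalid — quorum requirement not satisfied.

Notice: 76 hours given; 72 required (76 ≥ 72). Satisfied.
Quorum: 14 present, but the 3 interested managers do not count, leaving 11. Quorum is 12. Not satisfied.
Vote: the indemnification of a former officer requires two-thirds of the disinterested managers present (14 − 3 = 11). 2/3 of 11 = 7.33, rounded up to 8, so 8 affirmative votes are needed; 9 voted in favor. Satisfied. (Moot — without a quorum no business can be validly transacted.)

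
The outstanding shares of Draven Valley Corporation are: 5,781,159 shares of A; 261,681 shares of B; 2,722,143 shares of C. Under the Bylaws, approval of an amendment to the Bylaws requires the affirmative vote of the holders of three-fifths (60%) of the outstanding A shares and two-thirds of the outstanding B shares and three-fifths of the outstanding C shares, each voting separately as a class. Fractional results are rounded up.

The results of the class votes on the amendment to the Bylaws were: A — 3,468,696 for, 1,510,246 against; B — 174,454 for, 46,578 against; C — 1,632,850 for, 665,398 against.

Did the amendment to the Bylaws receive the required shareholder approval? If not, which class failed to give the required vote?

Not approved — the C shares did not give the required vote.

A: 3/5 of 5781159 = 3468695.40, rounded up to 3468696; 3,468,696 required, 3,468,696 in favor — approved.
B: 2/3 of 261681 = 174454; 174,454 required, 174,454 in favor — approved.
C: 3/5 of 2722143 = 1633285.80, rounded up to 1633286; 1,633,286 required, 1,632,850 in favor — not approved.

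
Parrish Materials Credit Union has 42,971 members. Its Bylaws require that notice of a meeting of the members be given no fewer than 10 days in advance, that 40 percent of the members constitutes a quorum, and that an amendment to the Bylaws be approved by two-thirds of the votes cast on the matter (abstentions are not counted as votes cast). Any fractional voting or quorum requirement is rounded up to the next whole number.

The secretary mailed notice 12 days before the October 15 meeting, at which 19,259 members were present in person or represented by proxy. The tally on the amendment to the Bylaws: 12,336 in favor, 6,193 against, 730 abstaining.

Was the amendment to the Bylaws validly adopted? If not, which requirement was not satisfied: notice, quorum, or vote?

Notice: 12 days given; 10 required. Satisfied.
Quorum: 40% of 42,971 = 17,188.40, rounded up to 17,189; 19,259 present. Satisfied.
Vote: requires two-thirds of the votes cast (19,259 − 730 abstaining = 18,529); 2/3 of 18529 = 12352.67, rounded up to 12353, so 12,353 needed; 12,336 in favor. Not satisfied.

Invalid — vote requirement not satisfied.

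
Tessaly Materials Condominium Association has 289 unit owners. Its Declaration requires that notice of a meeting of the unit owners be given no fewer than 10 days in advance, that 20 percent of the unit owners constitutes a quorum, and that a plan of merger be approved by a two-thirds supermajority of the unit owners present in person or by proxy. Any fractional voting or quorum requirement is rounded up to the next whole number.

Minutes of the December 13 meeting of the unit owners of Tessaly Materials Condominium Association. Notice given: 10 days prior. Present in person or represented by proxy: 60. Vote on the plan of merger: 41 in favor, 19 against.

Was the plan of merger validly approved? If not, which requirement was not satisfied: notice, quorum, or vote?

Valid — all requirements satisfied.

Notice: 10 days given; 10 required. Satisfied.
Quorum: 20% of 289 = 57.80, rounded up to 58; 60 present. Satisfied.
Vote: requires two-thirds of those present (60); 2/3 of 60 = 40, so 40 needed; 41 in favor. Satisfied.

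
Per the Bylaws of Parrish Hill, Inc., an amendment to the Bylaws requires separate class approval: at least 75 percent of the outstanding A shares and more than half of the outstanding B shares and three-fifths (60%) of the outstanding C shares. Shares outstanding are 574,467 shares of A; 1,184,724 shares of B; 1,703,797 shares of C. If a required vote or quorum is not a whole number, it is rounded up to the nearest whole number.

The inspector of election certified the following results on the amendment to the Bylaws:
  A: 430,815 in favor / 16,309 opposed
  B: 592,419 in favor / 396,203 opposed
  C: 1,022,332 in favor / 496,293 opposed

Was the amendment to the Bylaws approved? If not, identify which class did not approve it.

Not approved — the A shares did not give the required vote.

A: 3/4 of 574467 = 430850.25, rounded up to 430851; 430,851 required, 430,815 in favor — not approved.
B: a majority of 1184724 is 592363; 592,363 required, 592,419 in favor — approved.
C: 3/5 of 1703797 = 1022278.20, rounded up to 1022279; 1,022,279 required, 1,022,332 in favor — approved.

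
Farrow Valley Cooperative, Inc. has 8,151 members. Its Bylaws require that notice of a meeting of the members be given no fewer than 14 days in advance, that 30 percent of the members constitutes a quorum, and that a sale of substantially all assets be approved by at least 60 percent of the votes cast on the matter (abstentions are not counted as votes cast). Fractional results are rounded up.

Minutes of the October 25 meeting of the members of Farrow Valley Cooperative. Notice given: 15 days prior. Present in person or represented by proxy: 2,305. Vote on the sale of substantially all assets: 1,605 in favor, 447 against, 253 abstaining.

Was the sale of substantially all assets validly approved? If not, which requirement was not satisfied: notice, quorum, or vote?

Invalid — quorum requirement not satisfied.

Notice: 15 days given; 14 required. Satisfied.
Quorum: 30% of 8,151 = 2,445.30, rounded up to 2,446; 2,305 present. Not satisfied.
Vote: requires three-fifths of the votes cast (2,305 − 253 abstaining = 2,052); 3/5 of 2052 = 1231.20, rounded up to 1232, so 1,232 needed; 1,605 in favor. Satisfied.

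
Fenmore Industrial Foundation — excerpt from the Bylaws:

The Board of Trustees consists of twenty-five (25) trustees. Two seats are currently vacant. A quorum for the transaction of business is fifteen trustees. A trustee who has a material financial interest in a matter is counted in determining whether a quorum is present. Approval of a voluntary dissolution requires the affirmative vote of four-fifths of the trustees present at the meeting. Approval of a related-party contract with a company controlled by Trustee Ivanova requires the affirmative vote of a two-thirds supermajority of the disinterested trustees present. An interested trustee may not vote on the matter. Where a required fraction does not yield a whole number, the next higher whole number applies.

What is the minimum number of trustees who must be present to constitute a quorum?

15

The quorum is fixed at 15.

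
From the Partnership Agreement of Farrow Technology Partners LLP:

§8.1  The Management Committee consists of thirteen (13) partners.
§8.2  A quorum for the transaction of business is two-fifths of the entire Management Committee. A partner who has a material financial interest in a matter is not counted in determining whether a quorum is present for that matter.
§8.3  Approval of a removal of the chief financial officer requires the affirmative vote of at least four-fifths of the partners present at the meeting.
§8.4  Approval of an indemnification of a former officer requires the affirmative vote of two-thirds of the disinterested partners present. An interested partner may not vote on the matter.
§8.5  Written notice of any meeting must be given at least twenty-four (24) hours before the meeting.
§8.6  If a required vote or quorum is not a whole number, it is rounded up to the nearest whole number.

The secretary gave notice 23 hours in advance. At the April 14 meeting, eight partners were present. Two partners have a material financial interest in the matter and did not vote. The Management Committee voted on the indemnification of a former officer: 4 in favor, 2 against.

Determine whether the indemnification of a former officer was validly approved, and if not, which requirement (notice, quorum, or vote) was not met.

Invalid — notice requirement not satisfied.

Notice: 23 hours given; 24 required (23 < 24). Not satisfied.
Quorum: 8 present, but the 2 interested partners do not count, leaving 6. Quorum is 6. Satisfied.
Vote: the indemnification of a former officer requires two-thirds of the disinterested partners present (8 − 2 = 6). 2/3 of 6 = 4, so 4 affirmative votes are needed; 4 voted in favor. Satisfied.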